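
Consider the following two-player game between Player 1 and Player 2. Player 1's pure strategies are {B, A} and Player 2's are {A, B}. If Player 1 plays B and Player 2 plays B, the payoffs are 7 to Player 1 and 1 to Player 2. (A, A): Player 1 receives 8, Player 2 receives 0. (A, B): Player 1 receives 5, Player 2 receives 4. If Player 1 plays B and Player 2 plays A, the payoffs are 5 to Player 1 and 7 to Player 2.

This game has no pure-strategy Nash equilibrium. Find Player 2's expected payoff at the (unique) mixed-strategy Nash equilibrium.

14/5

Player 1's mix must leave Player 2 indifferent between A and B.
  Player 2's payoff from A: p·7 + (1−p)·0 = 7p
  Player 2's payoff from B: p·1 + (1−p)·4 = -3p + 4
  7p = -3p + 4  ⇒  10p = 4  ⇒  p = 2/5.
At equilibrium Player 2 is indifferent across columns, so Player 2's payoff equals the payoff from A: (2/5)·7 + (3/5)·0 = 14/5.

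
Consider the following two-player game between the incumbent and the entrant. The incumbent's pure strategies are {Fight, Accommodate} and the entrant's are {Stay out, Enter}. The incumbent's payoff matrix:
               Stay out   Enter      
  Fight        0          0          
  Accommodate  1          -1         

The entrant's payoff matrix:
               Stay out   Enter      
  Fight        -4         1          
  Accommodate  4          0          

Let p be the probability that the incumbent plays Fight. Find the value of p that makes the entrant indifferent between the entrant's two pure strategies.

In a mixed equilibrium the entrant is indifferent between Stay out and Enter; this condition fixes p.
  the entrant's payoff to Stay out: p·(-4) + (1−p)·4 = -8p + 4
  the entrant's payoff to Enter: p·1 + (1−p)·0 = p
  -8p + 4 = p  ⇒  -9p = -4  ⇒  p = 4/9.

p = 4/9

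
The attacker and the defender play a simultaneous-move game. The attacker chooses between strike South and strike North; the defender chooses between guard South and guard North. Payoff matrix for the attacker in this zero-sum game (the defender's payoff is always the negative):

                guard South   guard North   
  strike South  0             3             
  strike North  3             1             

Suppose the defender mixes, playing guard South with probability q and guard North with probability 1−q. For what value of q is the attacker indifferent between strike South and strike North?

For the attacker to be willing to mix, the attacker must be indifferent between strike South and strike North, which pins down the defender's mix.
  the attacker's payoff from strike South: q·0 + (1−q)·3 = -3q + 3
  the attacker's payoff from strike North: q·3 + (1−q)·1 = 2q + 1
  -3q + 3 = 2q + 1  ⇒  -5q = -2  ⇒  q = 2/5.

q = 2/5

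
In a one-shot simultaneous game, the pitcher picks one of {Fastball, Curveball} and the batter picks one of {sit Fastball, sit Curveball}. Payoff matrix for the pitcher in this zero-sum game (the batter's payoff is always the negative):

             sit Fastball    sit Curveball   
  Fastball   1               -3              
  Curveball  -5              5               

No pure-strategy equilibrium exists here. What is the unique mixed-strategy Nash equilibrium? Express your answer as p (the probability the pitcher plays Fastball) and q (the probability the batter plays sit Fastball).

p = 5/7, q = 4/7

In a mixed equilibrium the batter is indifferent between sit Fastball and sit Curveball; this condition fixes p.
  the batter's expected payoff from sit Fastball: p·(-1) + (1−p)·5 = -6p + 5
  the batter's expected payoff from sit Curveball: p·3 + (1−p)·(-5) = 8p - 5
  -6p + 5 = 8p - 5  ⇒  -14p = -10  ⇒  p = 5/7.
Set the pitcher's expected payoff from Fastball equal to that from Curveball:
  the pitcher's expected payoff from Fastball: q·1 + (1−q)·(-3) = 4q - 3
  the pitcher's expected payoff from Curveball: q·(-5) + (1−q)·5 = -10q + 5
  4q - 3 = -10q + 5  ⇒  14q = 8  ⇒  q = 4/7.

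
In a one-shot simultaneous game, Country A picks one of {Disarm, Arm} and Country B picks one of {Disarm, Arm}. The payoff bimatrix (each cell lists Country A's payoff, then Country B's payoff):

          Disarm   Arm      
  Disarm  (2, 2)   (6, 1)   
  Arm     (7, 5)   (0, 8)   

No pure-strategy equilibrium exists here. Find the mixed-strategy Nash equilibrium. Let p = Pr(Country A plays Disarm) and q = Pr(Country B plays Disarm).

p = 3/4, q = 6/11

Country B's indifference between Disarm and Arm determines Country A's mixing probability p:
  Country B's expected payoff from Disarm: p·2 + (1−p)·5 = -3p + 5
  Country B's expected payoff from Arm: p·1 + (1−p)·8 = -7p + 8
  -3p + 5 = -7p + 8  ⇒  4p = 3  ⇒  p = 3/4.
In a mixed equilibrium Country A is indifferent between Disarm and Arm; this condition fixes q.
  Country A's payoff to Disarm: q·2 + (1−q)·6 = -4q + 6
  Country A's payoff to Arm: q·7 + (1−q)·0 = 7q
  -4q + 6 = 7q  ⇒  -11q = -6  ⇒  q = 6/11.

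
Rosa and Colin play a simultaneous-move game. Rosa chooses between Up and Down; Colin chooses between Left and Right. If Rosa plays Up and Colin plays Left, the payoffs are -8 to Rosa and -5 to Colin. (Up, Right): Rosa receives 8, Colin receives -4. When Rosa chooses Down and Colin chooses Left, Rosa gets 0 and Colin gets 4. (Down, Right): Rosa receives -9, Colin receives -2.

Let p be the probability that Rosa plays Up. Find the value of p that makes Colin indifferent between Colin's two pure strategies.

p = 6/7

Rosa's mix must leave Colin indifferent between Left and Right.
  Colin's payoff to Left: p·(-5) + (1−p)·4 = -9p + 4
  Colin's payoff to Right: p·(-4) + (1−p)·(-2) = -2p - 2
  -9p + 4 = -2p - 2  ⇒  -7p = -6  ⇒  p = 6/7.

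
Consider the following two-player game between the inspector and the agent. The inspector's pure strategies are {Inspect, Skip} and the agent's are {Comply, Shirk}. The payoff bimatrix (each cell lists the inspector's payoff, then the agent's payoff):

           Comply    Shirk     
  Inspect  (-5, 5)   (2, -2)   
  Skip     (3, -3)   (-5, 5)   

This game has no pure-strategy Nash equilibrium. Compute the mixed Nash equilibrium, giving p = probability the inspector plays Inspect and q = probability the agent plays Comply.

p = 8/15, q = 7/15

Set the agent's expected payoff from Comply equal to that from Shirk:
  the agent's payoff to Comply: p·5 + (1−p)·(-3) = 8p - 3
  the agent's payoff to Shirk: p·(-2) + (1−p)·5 = -7p + 5
  8p - 3 = -7p + 5  ⇒  15p = 8  ⇒  p = 8/15.
The agent's mix must leave the inspector indifferent between Inspect and Skip.
  the inspector's expected payoff from Inspect: q·(-5) + (1−q)·2 = -7q + 2
  the inspector's expected payoff from Skip: q·3 + (1−q)·(-5) = 8q - 5
  -7q + 2 = 8q - 5  ⇒  -15q = -7  ⇒  q = 7/15.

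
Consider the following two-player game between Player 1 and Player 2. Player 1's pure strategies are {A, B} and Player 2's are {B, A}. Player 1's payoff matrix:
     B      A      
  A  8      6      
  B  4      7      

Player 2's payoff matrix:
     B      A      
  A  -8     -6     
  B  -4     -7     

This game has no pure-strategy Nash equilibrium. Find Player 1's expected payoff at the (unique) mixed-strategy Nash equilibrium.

Player 1's indifference between A and B determines Player 2's mixing probability q:
  Player 1's expected payoff from A: q·8 + (1−q)·6 = 2q + 6
  Player 1's expected payoff from B: q·4 + (1−q)·7 = -3q + 7
  2q + 6 = -3q + 7  ⇒  5q = 1  ⇒  q = 1/5.
At equilibrium Player 1 is indifferent across rows, so Player 1's payoff equals the payoff from A: (1/5)·8 + (4/5)·6 = 32/5.

32/5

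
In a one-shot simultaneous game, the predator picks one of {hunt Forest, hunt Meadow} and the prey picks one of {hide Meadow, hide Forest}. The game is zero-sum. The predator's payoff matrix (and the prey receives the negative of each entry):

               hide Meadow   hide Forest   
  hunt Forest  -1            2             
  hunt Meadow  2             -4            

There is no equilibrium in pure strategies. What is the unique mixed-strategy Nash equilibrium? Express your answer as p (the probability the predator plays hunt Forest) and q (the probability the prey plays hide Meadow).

p = 2/3, q = 2/3

The predator's mix must leave the prey indifferent between hide Meadow and hide Forest.
  the prey's payoff to hide Meadow: p·1 + (1−p)·(-2) = 3p - 2
  the prey's payoff to hide Forest: p·(-2) + (1−p)·4 = -6p + 4
  3p - 2 = -6p + 4  ⇒  9p = 6  ⇒  p = 2/3.
For the predator to be willing to mix, the predator must be indifferent between hunt Forest and hunt Meadow, which pins down the prey's mix.
  the predator's payoff from hunt Forest: q·(-1) + (1−q)·2 = -3q + 2
  the predator's payoff from hunt Meadow: q·2 + (1−q)·(-4) = 6q - 4
  -3q + 2 = 6q - 4  ⇒  -9q = -6  ⇒  q = 2/3.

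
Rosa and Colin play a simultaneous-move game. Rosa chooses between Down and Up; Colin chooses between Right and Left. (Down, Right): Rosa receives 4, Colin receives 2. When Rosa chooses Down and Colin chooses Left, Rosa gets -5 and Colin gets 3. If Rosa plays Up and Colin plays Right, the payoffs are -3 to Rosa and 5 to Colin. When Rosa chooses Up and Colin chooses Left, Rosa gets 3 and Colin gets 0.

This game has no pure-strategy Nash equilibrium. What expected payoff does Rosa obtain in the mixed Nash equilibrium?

For Rosa to be willing to mix, Rosa must be indifferent between Down and Up, which pins down Colin's mix.
  Rosa's payoff from Down: q·4 + (1−q)·(-5) = 9q - 5
  Rosa's payoff from Up: q·(-3) + (1−q)·3 = -6q + 3
  9q - 5 = -6q + 3  ⇒  15q = 8  ⇒  q = 8/15.
At equilibrium Rosa is indifferent across rows, so Rosa's payoff equals the payoff from Down: (8/15)·4 + (7/15)·(-5) = -1/5.

-1/5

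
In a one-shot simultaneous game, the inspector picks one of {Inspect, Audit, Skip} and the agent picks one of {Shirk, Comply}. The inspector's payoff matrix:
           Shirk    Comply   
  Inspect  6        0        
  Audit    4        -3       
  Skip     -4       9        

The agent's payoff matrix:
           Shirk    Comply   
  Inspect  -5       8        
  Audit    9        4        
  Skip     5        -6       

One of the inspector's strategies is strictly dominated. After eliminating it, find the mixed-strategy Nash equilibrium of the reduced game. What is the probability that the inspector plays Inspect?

The inspector's strategy Audit is strictly dominated by Inspect: 6 > 4 and 0 > -3. Eliminate Audit.
The inspector's mix must leave the agent indifferent between Shirk and Comply.
  the agent's payoff from Shirk: p·(-5) + (1−p)·5 = -10p + 5
  the agent's payoff from Comply: p·8 + (1−p)·(-6) = 14p - 6
  -10p + 5 = 14p - 6  ⇒  -24p = -11  ⇒  p = 11/24.

p = 11/24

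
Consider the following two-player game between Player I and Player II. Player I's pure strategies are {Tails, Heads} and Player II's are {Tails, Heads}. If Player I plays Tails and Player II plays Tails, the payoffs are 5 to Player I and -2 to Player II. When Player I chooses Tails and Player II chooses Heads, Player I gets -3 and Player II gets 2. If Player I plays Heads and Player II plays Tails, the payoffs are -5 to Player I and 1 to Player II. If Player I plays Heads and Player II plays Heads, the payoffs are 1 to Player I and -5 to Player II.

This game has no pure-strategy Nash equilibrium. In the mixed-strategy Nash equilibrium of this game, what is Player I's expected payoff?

In a mixed equilibrium Player I is indifferent between Tails and Heads; this condition fixes q.
  Player I's payoff from Tails: q·5 + (1−q)·(-3) = 8q - 3
  Player I's payoff from Heads: q·(-5) + (1−q)·1 = -6q + 1
  8q - 3 = -6q + 1  ⇒  14q = 4  ⇒  q = 2/7.
At equilibrium Player I is indifferent across rows, so Player I's payoff equals the payoff from Tails: (2/7)·5 + (5/7)·(-3) = -5/7.

-5/7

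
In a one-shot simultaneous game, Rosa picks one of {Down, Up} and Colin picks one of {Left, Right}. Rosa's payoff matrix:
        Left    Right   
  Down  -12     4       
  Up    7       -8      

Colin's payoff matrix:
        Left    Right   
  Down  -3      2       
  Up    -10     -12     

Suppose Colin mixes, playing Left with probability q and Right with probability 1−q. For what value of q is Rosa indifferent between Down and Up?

q = 12/31

Rosa's indifference between Down and Up determines Colin's mixing probability q:
  Rosa's expected payoff from Down: q·(-12) + (1−q)·4 = -16q + 4
  Rosa's expected payoff from Up: q·7 + (1−q)·(-8) = 15q - 8
  -16q + 4 = 15q - 8  ⇒  -31q = -12  ⇒  q = 12/31.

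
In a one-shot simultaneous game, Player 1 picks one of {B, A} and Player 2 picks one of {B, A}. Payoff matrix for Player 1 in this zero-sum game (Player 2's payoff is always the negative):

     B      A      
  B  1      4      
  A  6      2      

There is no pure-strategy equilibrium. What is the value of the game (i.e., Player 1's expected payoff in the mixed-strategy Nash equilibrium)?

v = 22/7

Set Player 1's expected payoff from B equal to that from A:
  Player 1's payoff from B: q·1 + (1−q)·4 = -3q + 4
  Player 1's payoff from A: q·6 + (1−q)·2 = 4q + 2
  -3q + 4 = 4q + 2  ⇒  -7q = -2  ⇒  q = 2/7.
The value is Player 1's expected payoff against this mix (using B): (2/7)·1 + (5/7)·4 = 22/7.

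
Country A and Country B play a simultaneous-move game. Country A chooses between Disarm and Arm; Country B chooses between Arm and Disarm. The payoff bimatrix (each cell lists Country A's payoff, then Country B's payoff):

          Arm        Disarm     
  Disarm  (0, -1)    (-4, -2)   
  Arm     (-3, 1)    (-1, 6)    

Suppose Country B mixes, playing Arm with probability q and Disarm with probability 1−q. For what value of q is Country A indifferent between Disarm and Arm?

q = 1/2

Country A's indifference between Disarm and Arm determines Country B's mixing probability q:
  Country A's expected payoff from Disarm: q·0 + (1−q)·(-4) = 4q - 4
  Country A's expected payoff from Arm: q·(-3) + (1−q)·(-1) = -2q - 1
  4q - 4 = -2q - 1  ⇒  6q = 3  ⇒  q = 1/2.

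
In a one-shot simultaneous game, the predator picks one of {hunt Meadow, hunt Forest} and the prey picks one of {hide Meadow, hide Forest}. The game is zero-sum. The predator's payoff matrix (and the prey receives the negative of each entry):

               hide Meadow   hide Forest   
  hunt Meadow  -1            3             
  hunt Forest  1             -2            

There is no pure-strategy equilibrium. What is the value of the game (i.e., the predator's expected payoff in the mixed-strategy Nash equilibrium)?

The predator's indifference between hunt Meadow and hunt Forest determines the prey's mixing probability q:
  the predator's payoff to hunt Meadow: q·(-1) + (1−q)·3 = -4q + 3
  the predator's payoff to hunt Forest: q·1 + (1−q)·(-2) = 3q - 2
  -4q + 3 = 3q - 2  ⇒  -7q = -5  ⇒  q = 5/7.
The value is the predator's expected payoff against this mix (using hunt Meadow): (5/7)·(-1) + (2/7)·3 = 1/7.

v = 1/7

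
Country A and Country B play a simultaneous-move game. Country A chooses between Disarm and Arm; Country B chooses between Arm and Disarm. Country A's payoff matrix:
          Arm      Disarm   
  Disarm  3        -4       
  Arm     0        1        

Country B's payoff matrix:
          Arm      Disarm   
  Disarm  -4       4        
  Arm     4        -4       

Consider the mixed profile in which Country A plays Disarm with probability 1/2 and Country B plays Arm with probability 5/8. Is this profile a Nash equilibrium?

Yes

Check Country B's indifference given Country A's mix p = 1/2:
  payoff from Arm = 0; payoff from Disarm = 0 — equal.
Check Country A's indifference given Country B's mix q = 5/8:
  payoff from Disarm = 3/8; payoff from Arm = 3/8 — equal.
Both players are indifferent, so neither can profitably deviate.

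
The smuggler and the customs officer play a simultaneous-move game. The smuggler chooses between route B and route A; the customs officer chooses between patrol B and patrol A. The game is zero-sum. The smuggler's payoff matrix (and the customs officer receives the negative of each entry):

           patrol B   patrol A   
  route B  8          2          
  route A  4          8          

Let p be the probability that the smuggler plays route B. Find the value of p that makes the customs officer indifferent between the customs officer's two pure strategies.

Set the customs officer's expected payoff from patrol B equal to that from patrol A:
  the customs officer's payoff to patrol B: p·(-8) + (1−p)·(-4) = -4p - 4
  the customs officer's payoff to patrol A: p·(-2) + (1−p)·(-8) = 6p - 8
  -4p - 4 = 6p - 8  ⇒  -10p = -4  ⇒  p = 2/5.

p = 2/5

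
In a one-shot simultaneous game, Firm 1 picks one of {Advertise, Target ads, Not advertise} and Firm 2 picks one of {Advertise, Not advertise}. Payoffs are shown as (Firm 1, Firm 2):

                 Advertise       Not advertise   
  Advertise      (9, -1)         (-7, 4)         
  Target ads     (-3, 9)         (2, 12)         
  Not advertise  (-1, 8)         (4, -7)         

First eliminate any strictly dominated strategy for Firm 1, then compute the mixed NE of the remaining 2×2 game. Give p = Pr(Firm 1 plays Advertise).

p = 3/4

Firm 1's strategy Target ads is strictly dominated by Not advertise: -1 > -3 and 4 > 2. Eliminate Target ads.
Firm 2's indifference between Advertise and Not advertise determines Firm 1's mixing probability p:
  Firm 2's expected payoff from Advertise: p·(-1) + (1−p)·8 = -9p + 8
  Firm 2's expected payoff from Not advertise: p·4 + (1−p)·(-7) = 11p - 7
  -9p + 8 = 11p - 7  ⇒  -20p = -15  ⇒  p = 3/4.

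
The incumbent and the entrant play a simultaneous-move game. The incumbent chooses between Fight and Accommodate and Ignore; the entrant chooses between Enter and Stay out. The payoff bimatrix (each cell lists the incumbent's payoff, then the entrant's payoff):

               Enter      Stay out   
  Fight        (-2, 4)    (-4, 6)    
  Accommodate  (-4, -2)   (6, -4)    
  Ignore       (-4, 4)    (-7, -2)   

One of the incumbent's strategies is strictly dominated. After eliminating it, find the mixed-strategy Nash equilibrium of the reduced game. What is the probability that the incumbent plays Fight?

The incumbent's strategy Ignore is strictly dominated by Fight: -2 > -4 and -4 > -7. Eliminate Ignore.
The entrant's indifference between Enter and Stay out determines the incumbent's mixing probability p:
  the entrant's payoff from Enter: p·4 + (1−p)·(-2) = 6p - 2
  the entrant's payoff from Stay out: p·6 + (1−p)·(-4) = 10p - 4
  6p - 2 = 10p - 4  ⇒  -4p = -2  ⇒  p = 1/2.

p = 1/2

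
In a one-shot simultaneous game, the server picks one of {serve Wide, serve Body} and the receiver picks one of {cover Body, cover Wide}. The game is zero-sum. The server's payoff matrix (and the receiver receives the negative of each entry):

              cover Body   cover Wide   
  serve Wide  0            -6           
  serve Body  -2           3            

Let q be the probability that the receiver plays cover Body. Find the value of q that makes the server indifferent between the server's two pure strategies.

q = 9/11

In a mixed equilibrium the server is indifferent between serve Wide and serve Body; this condition fixes q.
  the server's payoff to serve Wide: q·0 + (1−q)·(-6) = 6q - 6
  the server's payoff to serve Body: q·(-2) + (1−q)·3 = -5q + 3
  6q - 6 = -5q + 3  ⇒  11q = 9  ⇒  q = 9/11.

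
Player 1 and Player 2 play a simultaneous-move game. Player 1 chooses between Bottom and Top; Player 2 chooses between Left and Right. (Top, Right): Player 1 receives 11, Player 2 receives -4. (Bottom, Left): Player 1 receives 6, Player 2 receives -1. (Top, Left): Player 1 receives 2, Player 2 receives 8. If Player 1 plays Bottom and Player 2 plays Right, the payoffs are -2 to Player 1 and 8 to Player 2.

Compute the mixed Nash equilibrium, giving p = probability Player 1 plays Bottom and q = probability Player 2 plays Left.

p = 4/7, q = 13/17

For Player 2 to be willing to mix, Player 2 must be indifferent between Left and Right, which pins down Player 1's mix.
  Player 2's expected payoff from Left: p·(-1) + (1−p)·8 = -9p + 8
  Player 2's expected payoff from Right: p·8 + (1−p)·(-4) = 12p - 4
  -9p + 8 = 12p - 4  ⇒  -21p = -12  ⇒  p = 4/7.
Player 1's indifference between Bottom and Top determines Player 2's mixing probability q:
  Player 1's payoff from Bottom: q·6 + (1−q)·(-2) = 8q - 2
  Player 1's payoff from Top: q·2 + (1−q)·11 = -9q + 11
  8q - 2 = -9q + 11  ⇒  17q = 13  ⇒  q = 13/17.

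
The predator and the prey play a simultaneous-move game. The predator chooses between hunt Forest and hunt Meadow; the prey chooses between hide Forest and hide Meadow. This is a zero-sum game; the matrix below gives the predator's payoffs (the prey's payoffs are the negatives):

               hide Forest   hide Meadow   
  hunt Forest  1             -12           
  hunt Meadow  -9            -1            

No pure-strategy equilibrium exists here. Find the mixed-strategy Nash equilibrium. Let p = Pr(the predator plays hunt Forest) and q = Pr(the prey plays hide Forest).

p = 8/21, q = 11/21

For the prey to be willing to mix, the prey must be indifferent between hide Forest and hide Meadow, which pins down the predator's mix.
  the prey's payoff to hide Forest: p·(-1) + (1−p)·9 = -10p + 9
  the prey's payoff to hide Meadow: p·12 + (1−p)·1 = 11p + 1
  -10p + 9 = 11p + 1  ⇒  -21p = -8  ⇒  p = 8/21.
The predator's indifference between hunt Forest and hunt Meadow determines the prey's mixing probability q:
  the predator's expected payoff from hunt Forest: q·1 + (1−q)·(-12) = 13q - 12
  the predator's expected payoff from hunt Meadow: q·(-9) + (1−q)·(-1) = -8q - 1
  13q - 12 = -8q - 1  ⇒  21q = 11  ⇒  q = 11/21.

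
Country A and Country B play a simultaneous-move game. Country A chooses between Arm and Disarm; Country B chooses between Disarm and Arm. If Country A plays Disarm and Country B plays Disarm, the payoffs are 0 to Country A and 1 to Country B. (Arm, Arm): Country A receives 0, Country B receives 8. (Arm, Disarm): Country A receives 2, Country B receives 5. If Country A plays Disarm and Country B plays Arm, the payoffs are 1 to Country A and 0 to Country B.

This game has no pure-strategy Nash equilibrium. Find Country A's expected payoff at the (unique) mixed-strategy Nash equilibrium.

In a mixed equilibrium Country A is indifferent between Arm and Disarm; this condition fixes q.
  Country A's payoff from Arm: q·2 + (1−q)·0 = 2q
  Country A's payoff from Disarm: q·0 + (1−q)·1 = -q + 1
  2q = -q + 1  ⇒  3q = 1  ⇒  q = 1/3.
At equilibrium Country A is indifferent across rows, so Country A's payoff equals the payoff from Arm: (1/3)·2 + (2/3)·0 = 2/3.

2/3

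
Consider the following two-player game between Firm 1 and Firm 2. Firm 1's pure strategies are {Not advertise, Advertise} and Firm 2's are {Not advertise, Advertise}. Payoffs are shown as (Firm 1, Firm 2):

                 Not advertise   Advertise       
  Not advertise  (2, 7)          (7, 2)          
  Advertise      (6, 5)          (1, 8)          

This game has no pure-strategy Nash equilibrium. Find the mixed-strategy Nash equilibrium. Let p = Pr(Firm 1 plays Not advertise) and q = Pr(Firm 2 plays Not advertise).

p = 3/8, q = 3/5

Firm 1's mix must leave Firm 2 indifferent between Not advertise and Advertise.
  Firm 2's expected payoff from Not advertise: p·7 + (1−p)·5 = 2p + 5
  Firm 2's expected payoff from Advertise: p·2 + (1−p)·8 = -6p + 8
  2p + 5 = -6p + 8  ⇒  8p = 3  ⇒  p = 3/8.
Firm 1's indifference between Not advertise and Advertise determines Firm 2's mixing probability q:
  Firm 1's payoff from Not advertise: q·2 + (1−q)·7 = -5q + 7
  Firm 1's payoff from Advertise: q·6 + (1−q)·1 = 5q + 1
  -5q + 7 = 5q + 1  ⇒  -10q = -6  ⇒  q = 3/5.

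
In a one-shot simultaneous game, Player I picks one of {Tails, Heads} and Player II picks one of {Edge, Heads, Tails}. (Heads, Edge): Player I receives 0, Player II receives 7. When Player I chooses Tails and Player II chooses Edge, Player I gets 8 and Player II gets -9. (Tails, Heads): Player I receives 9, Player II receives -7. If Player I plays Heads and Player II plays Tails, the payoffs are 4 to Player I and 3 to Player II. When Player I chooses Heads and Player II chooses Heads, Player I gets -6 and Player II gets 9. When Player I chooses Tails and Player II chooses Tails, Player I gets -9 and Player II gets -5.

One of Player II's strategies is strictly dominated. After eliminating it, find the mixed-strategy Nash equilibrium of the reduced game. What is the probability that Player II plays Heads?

Player II's strategy Edge is strictly dominated by Heads: -7 > -9 and 9 > 7. Eliminate Edge.
Player II's mix must leave Player I indifferent between Tails and Heads.
  Player I's expected payoff from Tails: q·9 + (1−q)·(-9) = 18q - 9
  Player I's expected payoff from Heads: q·(-6) + (1−q)·4 = -10q + 4
  18q - 9 = -10q + 4  ⇒  28q = 13  ⇒  q = 13/28.

q = 13/28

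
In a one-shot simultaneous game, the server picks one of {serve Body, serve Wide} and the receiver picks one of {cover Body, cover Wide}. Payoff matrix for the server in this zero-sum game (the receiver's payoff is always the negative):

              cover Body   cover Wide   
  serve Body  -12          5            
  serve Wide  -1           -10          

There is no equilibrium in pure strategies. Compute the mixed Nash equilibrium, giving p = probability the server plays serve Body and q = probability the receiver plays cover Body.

The server's mix must leave the receiver indifferent between cover Body and cover Wide.
  the receiver's payoff from cover Body: p·12 + (1−p)·1 = 11p + 1
  the receiver's payoff from cover Wide: p·(-5) + (1−p)·10 = -15p + 10
  11p + 1 = -15p + 10  ⇒  26p = 9  ⇒  p = 9/26.
In a mixed equilibrium the server is indifferent between serve Body and serve Wide; this condition fixes q.
  the server's expected payoff from serve Body: q·(-12) + (1−q)·5 = -17q + 5
  the server's expected payoff from serve Wide: q·(-1) + (1−q)·(-10) = 9q - 10
  -17q + 5 = 9q - 10  ⇒  -26q = -15  ⇒  q = 15/26.

p = 9/26, q = 15/26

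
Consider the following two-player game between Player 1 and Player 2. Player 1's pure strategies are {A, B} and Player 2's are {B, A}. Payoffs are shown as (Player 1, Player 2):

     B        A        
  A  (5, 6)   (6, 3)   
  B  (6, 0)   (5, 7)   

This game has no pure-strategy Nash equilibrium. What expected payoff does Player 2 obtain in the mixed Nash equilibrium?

21/5

Player 1's mix must leave Player 2 indifferent between B and A.
  Player 2's payoff to B: p·6 + (1−p)·0 = 6p
  Player 2's payoff to A: p·3 + (1−p)·7 = -4p + 7
  6p = -4p + 7  ⇒  10p = 7  ⇒  p = 7/10.
At equilibrium Player 2 is indifferent across columns, so Player 2's payoff equals the payoff from B: (7/10)·6 + (3/10)·0 = 21/5.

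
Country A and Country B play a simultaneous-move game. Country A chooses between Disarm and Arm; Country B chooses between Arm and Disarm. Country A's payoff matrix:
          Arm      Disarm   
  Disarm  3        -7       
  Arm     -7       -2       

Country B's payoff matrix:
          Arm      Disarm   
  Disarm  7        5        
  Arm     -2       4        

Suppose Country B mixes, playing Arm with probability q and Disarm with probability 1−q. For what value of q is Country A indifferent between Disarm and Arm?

Country A's indifference between Disarm and Arm determines Country B's mixing probability q:
  Country A's payoff from Disarm: q·3 + (1−q)·(-7) = 10q - 7
  Country A's payoff from Arm: q·(-7) + (1−q)·(-2) = -5q - 2
  10q - 7 = -5q - 2  ⇒  15q = 5  ⇒  q = 1/3.

q = 1/3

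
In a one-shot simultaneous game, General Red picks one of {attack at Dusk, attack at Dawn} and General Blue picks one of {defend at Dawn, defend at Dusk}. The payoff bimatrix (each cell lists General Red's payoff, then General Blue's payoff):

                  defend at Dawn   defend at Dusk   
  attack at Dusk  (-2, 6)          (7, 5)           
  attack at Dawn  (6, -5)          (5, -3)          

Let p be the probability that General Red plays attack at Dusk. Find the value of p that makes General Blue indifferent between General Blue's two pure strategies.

General Blue's indifference between defend at Dawn and defend at Dusk determines General Red's mixing probability p:
  General Blue's payoff from defend at Dawn: p·6 + (1−p)·(-5) = 11p - 5
  General Blue's payoff from defend at Dusk: p·5 + (1−p)·(-3) = 8p - 3
  11p - 5 = 8p - 3  ⇒  3p = 2  ⇒  p = 2/3.

p = 2/3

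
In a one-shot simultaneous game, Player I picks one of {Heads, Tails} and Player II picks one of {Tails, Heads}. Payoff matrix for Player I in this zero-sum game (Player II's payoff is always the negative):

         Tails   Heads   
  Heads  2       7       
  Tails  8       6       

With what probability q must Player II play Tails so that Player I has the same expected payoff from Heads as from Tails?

Set Player I's expected payoff from Heads equal to that from Tails:
  Player I's expected payoff from Heads: q·2 + (1−q)·7 = -5q + 7
  Player I's expected payoff from Tails: q·8 + (1−q)·6 = 2q + 6
  -5q + 7 = 2q + 6  ⇒  -7q = -1  ⇒  q = 1/7.

q = 1/7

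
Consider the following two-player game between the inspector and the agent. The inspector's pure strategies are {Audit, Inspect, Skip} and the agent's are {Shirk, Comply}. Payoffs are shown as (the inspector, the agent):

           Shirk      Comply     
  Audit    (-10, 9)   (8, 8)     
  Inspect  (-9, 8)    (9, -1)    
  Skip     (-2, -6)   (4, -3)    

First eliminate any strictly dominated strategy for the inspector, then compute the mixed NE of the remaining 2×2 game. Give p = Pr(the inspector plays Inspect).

p = 1/4

The inspector's strategy Audit is strictly dominated by Inspect: -9 > -10 and 9 > 8. Eliminate Audit.
In a mixed equilibrium the agent is indifferent between Shirk and Comply; this condition fixes p.
  the agent's payoff to Shirk: p·8 + (1−p)·(-6) = 14p - 6
  the agent's payoff to Comply: p·(-1) + (1−p)·(-3) = 2p - 3
  14p - 6 = 2p - 3  ⇒  12p = 3  ⇒  p = 1/4.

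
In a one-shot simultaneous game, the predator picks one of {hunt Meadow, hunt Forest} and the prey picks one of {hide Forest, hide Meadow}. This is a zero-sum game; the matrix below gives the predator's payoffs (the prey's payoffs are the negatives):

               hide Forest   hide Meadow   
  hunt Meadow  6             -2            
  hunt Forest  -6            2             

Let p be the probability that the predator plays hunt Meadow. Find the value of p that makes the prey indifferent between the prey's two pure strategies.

p = 1/2

For the prey to be willing to mix, the prey must be indifferent between hide Forest and hide Meadow, which pins down the predator's mix.
  the prey's payoff to hide Forest: p·(-6) + (1−p)·6 = -12p + 6
  the prey's payoff to hide Meadow: p·2 + (1−p)·(-2) = 4p - 2
  -12p + 6 = 4p - 2  ⇒  -16p = -8  ⇒  p = 1/2.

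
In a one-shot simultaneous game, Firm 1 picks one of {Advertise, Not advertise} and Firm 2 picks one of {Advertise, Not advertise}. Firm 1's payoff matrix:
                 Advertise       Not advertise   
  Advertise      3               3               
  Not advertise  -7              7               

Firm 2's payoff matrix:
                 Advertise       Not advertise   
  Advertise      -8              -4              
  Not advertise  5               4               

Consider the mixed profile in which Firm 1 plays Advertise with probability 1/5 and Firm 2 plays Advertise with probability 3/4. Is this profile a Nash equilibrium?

Given Firm 2's mix q = 3/4, Firm 1's payoff from Advertise is 3 but from Not advertise is -7/2. Firm 1 strictly prefers Advertise, so Firm 1 would not mix.
So the proposed profile is not a Nash equilibrium.

No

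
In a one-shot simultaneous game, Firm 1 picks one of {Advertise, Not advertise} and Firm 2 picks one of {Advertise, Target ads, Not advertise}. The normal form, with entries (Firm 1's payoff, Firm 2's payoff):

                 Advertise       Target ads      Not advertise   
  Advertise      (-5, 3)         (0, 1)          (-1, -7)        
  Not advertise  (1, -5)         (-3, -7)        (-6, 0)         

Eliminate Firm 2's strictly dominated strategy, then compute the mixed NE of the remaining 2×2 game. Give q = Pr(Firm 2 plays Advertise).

Firm 2's strategy Target ads is strictly dominated by Advertise: 3 > 1 and -5 > -7. Eliminate Target ads.
For Firm 1 to be willing to mix, Firm 1 must be indifferent between Advertise and Not advertise, which pins down Firm 2's mix.
  Firm 1's expected payoff from Advertise: q·(-5) + (1−q)·(-1) = -4q - 1
  Firm 1's expected payoff from Not advertise: q·1 + (1−q)·(-6) = 7q - 6
  -4q - 1 = 7q - 6  ⇒  -11q = -5  ⇒  q = 5/11.

q = 5/11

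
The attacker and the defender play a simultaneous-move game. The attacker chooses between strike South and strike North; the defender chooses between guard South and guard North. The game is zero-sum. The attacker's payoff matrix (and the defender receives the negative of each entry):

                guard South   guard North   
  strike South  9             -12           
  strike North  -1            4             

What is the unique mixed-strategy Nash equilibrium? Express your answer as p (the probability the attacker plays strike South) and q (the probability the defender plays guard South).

p = 5/26, q = 8/13

The attacker's mix must leave the defender indifferent between guard South and guard North.
  the defender's payoff to guard South: p·(-9) + (1−p)·1 = -10p + 1
  the defender's payoff to guard North: p·12 + (1−p)·(-4) = 16p - 4
  -10p + 1 = 16p - 4  ⇒  -26p = -5  ⇒  p = 5/26.
For the attacker to be willing to mix, the attacker must be indifferent between strike South and strike North, which pins down the defender's mix.
  the attacker's payoff from strike South: q·9 + (1−q)·(-12) = 21q - 12
  the attacker's payoff from strike North: q·(-1) + (1−q)·4 = -5q + 4
  21q - 12 = -5q + 4  ⇒  26q = 16  ⇒  q = 8/13.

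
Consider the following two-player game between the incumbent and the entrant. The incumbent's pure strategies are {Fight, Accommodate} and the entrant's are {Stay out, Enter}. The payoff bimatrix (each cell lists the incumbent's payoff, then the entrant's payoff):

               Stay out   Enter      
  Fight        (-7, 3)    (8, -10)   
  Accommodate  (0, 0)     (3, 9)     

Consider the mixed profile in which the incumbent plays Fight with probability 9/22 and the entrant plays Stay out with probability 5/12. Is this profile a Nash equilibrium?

Yes

Check the entrant's indifference given the incumbent's mix p = 9/22:
  payoff from Stay out = 27/22; payoff from Enter = 27/22 — equal.
Check the incumbent's indifference given the entrant's mix q = 5/12:
  payoff from Fight = 7/4; payoff from Accommodate = 7/4 — equal.
Both players are indifferent, so neither can profitably deviate.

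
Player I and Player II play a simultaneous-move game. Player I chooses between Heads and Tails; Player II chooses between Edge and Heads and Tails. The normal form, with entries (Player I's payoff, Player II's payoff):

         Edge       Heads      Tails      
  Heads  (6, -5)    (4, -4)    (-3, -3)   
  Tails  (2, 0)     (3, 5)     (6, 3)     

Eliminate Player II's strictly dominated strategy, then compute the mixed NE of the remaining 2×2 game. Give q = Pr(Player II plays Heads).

Player II's strategy Edge is strictly dominated by Tails: -3 > -5 and 3 > 0. Eliminate Edge.
For Player I to be willing to mix, Player I must be indifferent between Heads and Tails, which pins down Player II's mix.
  Player I's payoff from Heads: q·4 + (1−q)·(-3) = 7q - 3
  Player I's payoff from Tails: q·3 + (1−q)·6 = -3q + 6
  7q - 3 = -3q + 6  ⇒  10q = 9  ⇒  q = 9/10.

q = 9/10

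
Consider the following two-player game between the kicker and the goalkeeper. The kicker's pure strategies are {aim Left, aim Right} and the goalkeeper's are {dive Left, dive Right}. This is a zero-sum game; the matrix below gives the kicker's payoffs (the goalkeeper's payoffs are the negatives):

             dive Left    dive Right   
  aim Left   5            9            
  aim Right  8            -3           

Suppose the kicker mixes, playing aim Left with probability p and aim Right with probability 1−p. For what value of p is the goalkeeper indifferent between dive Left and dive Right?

The goalkeeper's indifference between dive Left and dive Right determines the kicker's mixing probability p:
  the goalkeeper's payoff to dive Left: p·(-5) + (1−p)·(-8) = 3p - 8
  the goalkeeper's payoff to dive Right: p·(-9) + (1−p)·3 = -12p + 3
  3p - 8 = -12p + 3  ⇒  15p = 11  ⇒  p = 11/15.

p = 11/15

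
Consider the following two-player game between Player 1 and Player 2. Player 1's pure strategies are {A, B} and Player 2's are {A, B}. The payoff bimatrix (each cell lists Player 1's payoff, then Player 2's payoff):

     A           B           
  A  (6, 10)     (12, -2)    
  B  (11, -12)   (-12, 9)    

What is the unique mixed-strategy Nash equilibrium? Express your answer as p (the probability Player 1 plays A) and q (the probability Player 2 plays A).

p = 7/11, q = 24/29

For Player 2 to be willing to mix, Player 2 must be indifferent between A and B, which pins down Player 1's mix.
  Player 2's payoff from A: p·10 + (1−p)·(-12) = 22p - 12
  Player 2's payoff from B: p·(-2) + (1−p)·9 = -11p + 9
  22p - 12 = -11p + 9  ⇒  33p = 21  ⇒  p = 7/11.
Player 2's mix must leave Player 1 indifferent between A and B.
  Player 1's payoff to A: q·6 + (1−q)·12 = -6q + 12
  Player 1's payoff to B: q·11 + (1−q)·(-12) = 23q - 12
  -6q + 12 = 23q - 12  ⇒  -29q = -24  ⇒  q = 24/29.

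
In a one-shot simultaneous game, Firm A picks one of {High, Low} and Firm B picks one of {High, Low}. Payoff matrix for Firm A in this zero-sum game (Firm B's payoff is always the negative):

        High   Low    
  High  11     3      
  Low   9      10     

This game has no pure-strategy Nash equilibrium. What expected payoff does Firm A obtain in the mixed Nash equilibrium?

83/9

Set Firm A's expected payoff from High equal to that from Low:
  Firm A's payoff to High: q·11 + (1−q)·3 = 8q + 3
  Firm A's payoff to Low: q·9 + (1−q)·10 = -q + 10
  8q + 3 = -q + 10  ⇒  9q = 7  ⇒  q = 7/9.
At equilibrium Firm A is indifferent across rows, so Firm A's payoff equals the payoff from High: (7/9)·11 + (2/9)·3 = 83/9.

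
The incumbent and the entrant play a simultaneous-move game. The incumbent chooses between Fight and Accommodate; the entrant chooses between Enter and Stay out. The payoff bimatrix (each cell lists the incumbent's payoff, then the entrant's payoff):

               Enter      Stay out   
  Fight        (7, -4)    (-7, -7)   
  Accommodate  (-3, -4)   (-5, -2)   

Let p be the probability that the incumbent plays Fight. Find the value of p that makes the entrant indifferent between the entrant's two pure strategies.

In a mixed equilibrium the entrant is indifferent between Enter and Stay out; this condition fixes p.
  the entrant's payoff to Enter: p·(-4) + (1−p)·(-4) = -4
  the entrant's payoff to Stay out: p·(-7) + (1−p)·(-2) = -5p - 2
  -4 = -5p - 2  ⇒  5p = 2  ⇒  p = 2/5.

p = 2/5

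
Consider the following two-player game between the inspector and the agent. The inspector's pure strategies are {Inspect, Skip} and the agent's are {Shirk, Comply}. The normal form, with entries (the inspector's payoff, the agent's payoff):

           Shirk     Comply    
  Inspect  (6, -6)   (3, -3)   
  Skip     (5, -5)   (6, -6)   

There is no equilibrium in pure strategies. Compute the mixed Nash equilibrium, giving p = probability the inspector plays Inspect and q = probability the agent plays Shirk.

The agent's indifference between Shirk and Comply determines the inspector's mixing probability p:
  the agent's expected payoff from Shirk: p·(-6) + (1−p)·(-5) = -p - 5
  the agent's expected payoff from Comply: p·(-3) + (1−p)·(-6) = 3p - 6
  -p - 5 = 3p - 6  ⇒  -4p = -1  ⇒  p = 1/4.
Set the inspector's expected payoff from Inspect equal to that from Skip:
  the inspector's expected payoff from Inspect: q·6 + (1−q)·3 = 3q + 3
  the inspector's expected payoff from Skip: q·5 + (1−q)·6 = -q + 6
  3q + 3 = -q + 6  ⇒  4q = 3  ⇒  q = 3/4.

p = 1/4, q = 3/4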